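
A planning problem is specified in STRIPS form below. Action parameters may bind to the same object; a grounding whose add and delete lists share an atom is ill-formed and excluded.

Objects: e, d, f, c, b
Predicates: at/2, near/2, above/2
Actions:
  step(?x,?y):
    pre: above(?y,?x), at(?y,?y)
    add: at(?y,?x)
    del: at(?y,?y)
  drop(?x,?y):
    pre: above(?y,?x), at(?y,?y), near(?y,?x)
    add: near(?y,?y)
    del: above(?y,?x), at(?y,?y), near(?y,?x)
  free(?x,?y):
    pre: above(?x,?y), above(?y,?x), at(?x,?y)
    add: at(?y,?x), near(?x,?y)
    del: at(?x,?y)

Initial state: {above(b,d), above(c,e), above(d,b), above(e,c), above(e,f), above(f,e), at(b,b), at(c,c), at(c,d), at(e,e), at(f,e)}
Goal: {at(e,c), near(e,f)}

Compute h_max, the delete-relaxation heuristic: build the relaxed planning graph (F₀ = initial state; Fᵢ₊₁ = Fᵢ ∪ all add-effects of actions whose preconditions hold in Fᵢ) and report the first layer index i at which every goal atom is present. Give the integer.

2

F0 = init (11 atoms)
F1 = F0 ∪ {at(b,d), at(c,e), at(e,c), at(e,f), near(f,e)}  (16 atoms)
F2 = F1 ∪ {at(d,b), near(b,d), near(c,e), near(e,c), near(e,f)}  (21 atoms)
goal ⊆ F2  ⇒  h_max = 2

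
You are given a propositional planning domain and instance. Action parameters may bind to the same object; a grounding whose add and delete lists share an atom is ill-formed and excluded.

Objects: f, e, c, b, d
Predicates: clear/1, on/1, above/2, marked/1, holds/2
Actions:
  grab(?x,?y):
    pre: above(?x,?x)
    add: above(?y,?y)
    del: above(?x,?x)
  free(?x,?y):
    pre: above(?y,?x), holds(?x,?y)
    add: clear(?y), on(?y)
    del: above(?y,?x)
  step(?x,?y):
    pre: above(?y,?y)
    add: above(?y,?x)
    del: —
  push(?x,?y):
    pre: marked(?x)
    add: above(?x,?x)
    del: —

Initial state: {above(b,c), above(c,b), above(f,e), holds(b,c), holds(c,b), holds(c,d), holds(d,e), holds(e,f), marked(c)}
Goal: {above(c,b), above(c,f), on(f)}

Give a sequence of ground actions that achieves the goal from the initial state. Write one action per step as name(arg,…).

1. free(e,f)  →  {above(b,c), above(c,b), clear(f), holds(b,c), holds(c,b), holds(c,d), holds(d,e), holds(e,f), marked(c), on(f)}
2. push(c,f)  →  {above(b,c), above(c,b), above(c,c), clear(f), holds(b,c), holds(c,b), holds(c,d), holds(d,e), holds(e,f), marked(c), on(f)}
3. step(f,c)  →  {above(b,c), above(c,b), above(c,c), above(c,f), clear(f), holds(b,c), holds(c,b), holds(c,d), holds(d,e), holds(e,f), marked(c), on(f)}

free(e,f); push(c,f); step(f,c)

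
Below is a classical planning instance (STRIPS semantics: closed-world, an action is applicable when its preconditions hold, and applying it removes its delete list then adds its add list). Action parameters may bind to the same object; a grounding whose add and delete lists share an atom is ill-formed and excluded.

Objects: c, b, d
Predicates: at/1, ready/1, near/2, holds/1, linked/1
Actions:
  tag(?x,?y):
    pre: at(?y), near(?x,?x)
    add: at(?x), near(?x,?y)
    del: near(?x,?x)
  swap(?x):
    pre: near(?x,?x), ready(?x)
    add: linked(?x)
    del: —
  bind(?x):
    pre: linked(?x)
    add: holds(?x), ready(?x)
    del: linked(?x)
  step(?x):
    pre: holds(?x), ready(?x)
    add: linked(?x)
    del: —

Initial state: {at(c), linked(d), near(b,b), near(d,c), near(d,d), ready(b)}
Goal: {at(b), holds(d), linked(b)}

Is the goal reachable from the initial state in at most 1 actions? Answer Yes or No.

No

1. swap(b)  →  {at(c), linked(b), linked(d), near(b,b), near(d,c), near(d,d), ready(b)}
2. tag(b,c)  →  {at(b), at(c), linked(b), linked(d), near(b,c), near(d,c), near(d,d), ready(b)}
3. bind(d)  →  {at(b), at(c), holds(d), linked(b), near(b,c), near(d,c), near(d,d), ready(b), ready(d)}
optimal plan length = 3; 3 > 1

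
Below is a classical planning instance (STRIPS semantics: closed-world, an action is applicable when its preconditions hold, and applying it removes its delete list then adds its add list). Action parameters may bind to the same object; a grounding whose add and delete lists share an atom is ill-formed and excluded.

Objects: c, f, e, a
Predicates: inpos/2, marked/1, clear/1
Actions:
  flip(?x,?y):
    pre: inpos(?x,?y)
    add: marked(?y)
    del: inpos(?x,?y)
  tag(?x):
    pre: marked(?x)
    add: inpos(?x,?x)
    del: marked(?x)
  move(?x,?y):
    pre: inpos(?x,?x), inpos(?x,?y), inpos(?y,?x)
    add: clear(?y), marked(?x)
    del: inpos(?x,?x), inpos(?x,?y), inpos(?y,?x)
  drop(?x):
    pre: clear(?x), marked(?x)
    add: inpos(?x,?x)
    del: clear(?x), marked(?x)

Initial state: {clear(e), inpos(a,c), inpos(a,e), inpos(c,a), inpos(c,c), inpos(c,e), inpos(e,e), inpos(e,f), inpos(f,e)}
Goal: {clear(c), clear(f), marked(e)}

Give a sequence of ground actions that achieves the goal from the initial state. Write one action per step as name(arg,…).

1. move(c,c)  →  {clear(c), clear(e), inpos(a,c), inpos(a,e), inpos(c,a), inpos(c,e), inpos(e,e), inpos(e,f), inpos(f,e), marked(c)}
2. move(e,f)  →  {clear(c), clear(e), clear(f), inpos(a,c), inpos(a,e), inpos(c,a), inpos(c,e), marked(c), marked(e)}

move(c,c); move(e,f)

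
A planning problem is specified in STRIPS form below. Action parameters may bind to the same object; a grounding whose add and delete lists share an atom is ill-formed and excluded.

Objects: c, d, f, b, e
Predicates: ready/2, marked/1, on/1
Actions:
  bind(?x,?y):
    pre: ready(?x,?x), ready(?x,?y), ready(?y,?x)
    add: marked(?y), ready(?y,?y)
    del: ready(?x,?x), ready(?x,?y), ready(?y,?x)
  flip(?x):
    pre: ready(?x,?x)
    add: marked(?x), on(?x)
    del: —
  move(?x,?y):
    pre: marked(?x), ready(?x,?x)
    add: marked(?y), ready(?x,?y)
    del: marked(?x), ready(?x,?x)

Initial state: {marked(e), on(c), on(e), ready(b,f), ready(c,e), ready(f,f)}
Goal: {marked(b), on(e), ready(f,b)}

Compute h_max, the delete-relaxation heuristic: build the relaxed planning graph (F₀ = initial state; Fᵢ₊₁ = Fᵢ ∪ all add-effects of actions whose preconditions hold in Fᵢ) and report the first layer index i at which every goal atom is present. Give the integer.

2

F0 = init (6 atoms)
F1 = F0 ∪ {marked(f), on(f)}  (8 atoms)
F2 = F1 ∪ {marked(b), marked(c), marked(d), ready(f,b), ready(f,c), ready(f,d), ready(f,e)}  (15 atoms)
goal ⊆ F2  ⇒  h_max = 2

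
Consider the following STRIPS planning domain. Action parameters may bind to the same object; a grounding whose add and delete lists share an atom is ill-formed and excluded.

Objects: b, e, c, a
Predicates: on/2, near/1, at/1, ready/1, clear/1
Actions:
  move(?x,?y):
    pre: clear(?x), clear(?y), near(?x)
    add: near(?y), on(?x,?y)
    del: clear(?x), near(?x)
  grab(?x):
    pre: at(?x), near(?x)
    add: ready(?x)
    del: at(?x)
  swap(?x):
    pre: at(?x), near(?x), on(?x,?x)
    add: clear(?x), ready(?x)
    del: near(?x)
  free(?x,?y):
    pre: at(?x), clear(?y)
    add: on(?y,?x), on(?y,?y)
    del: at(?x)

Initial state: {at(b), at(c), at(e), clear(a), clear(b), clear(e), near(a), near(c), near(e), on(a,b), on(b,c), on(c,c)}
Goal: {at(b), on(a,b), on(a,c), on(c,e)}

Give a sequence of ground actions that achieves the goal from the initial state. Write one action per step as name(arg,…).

1. swap(c)  →  {at(b), at(c), at(e), clear(a), clear(b), clear(c), clear(e), near(a), near(e), on(a,b), on(b,c), on(c,c), ready(c)}
2. move(a,c)  →  {at(b), at(c), at(e), clear(b), clear(c), clear(e), near(c), near(e), on(a,b), on(a,c), on(b,c), on(c,c), ready(c)}
3. move(c,e)  →  {at(b), at(c), at(e), clear(b), clear(e), near(e), on(a,b), on(a,c), on(b,c), on(c,c), on(c,e), ready(c)}

swap(c); move(a,c); move(c,e)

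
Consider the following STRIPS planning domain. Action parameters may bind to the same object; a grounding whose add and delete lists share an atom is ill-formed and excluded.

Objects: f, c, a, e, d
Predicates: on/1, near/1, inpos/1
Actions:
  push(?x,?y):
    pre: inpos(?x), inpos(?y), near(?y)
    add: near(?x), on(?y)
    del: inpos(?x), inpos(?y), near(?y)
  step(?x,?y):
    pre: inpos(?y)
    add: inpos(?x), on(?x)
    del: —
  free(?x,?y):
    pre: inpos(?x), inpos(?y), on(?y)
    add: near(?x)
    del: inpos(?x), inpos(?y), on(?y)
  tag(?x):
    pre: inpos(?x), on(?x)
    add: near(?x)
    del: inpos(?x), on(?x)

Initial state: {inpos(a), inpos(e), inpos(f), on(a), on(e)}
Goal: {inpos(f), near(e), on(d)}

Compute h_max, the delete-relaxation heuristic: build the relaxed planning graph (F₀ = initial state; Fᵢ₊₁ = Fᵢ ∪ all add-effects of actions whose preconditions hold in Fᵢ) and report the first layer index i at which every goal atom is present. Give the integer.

F0 = init (5 atoms)
F1 = F0 ∪ {inpos(c), inpos(d), near(a), near(e), near(f), on(c), on(d), on(f)}  (13 atoms)
goal ⊆ F1  ⇒  h_max = 1

1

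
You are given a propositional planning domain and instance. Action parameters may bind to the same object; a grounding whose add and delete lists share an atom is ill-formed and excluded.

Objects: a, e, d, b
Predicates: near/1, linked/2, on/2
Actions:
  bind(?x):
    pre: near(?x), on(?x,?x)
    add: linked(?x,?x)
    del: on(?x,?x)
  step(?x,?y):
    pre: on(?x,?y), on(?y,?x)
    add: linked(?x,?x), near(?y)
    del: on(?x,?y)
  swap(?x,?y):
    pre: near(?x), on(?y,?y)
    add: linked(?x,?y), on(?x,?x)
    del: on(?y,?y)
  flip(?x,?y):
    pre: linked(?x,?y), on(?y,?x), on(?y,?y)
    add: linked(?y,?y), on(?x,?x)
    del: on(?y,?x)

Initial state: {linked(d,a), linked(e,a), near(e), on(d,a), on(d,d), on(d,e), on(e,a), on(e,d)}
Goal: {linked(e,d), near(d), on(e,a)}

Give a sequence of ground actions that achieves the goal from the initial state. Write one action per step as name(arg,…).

1. step(e,d)  →  {linked(d,a), linked(e,a), linked(e,e), near(d), near(e), on(d,a), on(d,d), on(d,e), on(e,a)}
2. swap(e,d)  →  {linked(d,a), linked(e,a), linked(e,d), linked(e,e), near(d), near(e), on(d,a), on(d,e), on(e,a), on(e,e)}

step(e,d); swap(e,d)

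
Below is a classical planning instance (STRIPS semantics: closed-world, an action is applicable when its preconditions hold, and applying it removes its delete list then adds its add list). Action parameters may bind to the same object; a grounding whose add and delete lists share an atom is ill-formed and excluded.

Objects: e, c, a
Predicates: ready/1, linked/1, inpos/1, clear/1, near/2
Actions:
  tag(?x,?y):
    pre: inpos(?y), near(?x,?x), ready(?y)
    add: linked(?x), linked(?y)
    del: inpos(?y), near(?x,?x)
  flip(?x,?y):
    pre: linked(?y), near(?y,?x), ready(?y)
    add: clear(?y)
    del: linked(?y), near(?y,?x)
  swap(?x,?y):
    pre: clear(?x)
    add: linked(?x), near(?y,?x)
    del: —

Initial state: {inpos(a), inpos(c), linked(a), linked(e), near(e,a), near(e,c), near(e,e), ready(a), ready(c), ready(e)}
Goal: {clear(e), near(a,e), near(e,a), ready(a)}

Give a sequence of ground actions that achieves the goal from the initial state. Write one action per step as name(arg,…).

1. flip(e,e)  →  {clear(e), inpos(a), inpos(c), linked(a), near(e,a), near(e,c), ready(a), ready(c), ready(e)}
2. swap(e,a)  →  {clear(e), inpos(a), inpos(c), linked(a), linked(e), near(a,e), near(e,a), near(e,c), ready(a), ready(c), ready(e)}

flip(e,e); swap(e,a)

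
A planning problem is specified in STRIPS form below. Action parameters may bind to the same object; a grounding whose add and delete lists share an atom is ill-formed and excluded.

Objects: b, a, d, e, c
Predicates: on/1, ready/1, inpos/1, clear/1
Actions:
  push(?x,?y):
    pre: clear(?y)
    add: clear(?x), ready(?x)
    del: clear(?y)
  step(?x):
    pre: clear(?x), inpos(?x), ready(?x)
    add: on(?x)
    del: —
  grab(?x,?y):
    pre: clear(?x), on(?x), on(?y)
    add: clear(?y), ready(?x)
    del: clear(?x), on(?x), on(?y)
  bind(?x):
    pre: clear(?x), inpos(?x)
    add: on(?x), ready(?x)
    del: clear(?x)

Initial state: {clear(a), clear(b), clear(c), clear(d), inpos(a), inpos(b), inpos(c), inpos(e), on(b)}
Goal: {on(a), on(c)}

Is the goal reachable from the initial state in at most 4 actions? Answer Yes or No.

1. bind(a)  →  {clear(b), clear(c), clear(d), inpos(a), inpos(b), inpos(c), inpos(e), on(a), on(b), ready(a)}
2. bind(c)  →  {clear(b), clear(d), inpos(a), inpos(b), inpos(c), inpos(e), on(a), on(b), on(c), ready(a), ready(c)}
optimal plan length = 2; 2 ≤ 4

Yes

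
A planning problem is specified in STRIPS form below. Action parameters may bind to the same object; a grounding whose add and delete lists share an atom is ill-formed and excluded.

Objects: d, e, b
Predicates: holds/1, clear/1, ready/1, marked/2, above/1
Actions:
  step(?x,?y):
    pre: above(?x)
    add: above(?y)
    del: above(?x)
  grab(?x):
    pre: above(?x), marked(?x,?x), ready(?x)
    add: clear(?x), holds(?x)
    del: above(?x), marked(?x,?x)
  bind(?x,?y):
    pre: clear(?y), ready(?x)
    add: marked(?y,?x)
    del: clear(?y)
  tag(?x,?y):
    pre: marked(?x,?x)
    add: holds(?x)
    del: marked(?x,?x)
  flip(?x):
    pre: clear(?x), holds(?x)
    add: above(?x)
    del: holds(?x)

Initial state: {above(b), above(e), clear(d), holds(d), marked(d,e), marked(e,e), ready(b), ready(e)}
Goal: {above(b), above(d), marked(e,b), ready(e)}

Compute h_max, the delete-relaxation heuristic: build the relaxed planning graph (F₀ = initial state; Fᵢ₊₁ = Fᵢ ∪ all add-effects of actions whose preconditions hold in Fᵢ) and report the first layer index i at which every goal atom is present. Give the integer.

F0 = init (8 atoms)
F1 = F0 ∪ {above(d), clear(e), holds(e), marked(d,b)}  (12 atoms)
F2 = F1 ∪ {marked(e,b)}  (13 atoms)
goal ⊆ F2  ⇒  h_max = 2

2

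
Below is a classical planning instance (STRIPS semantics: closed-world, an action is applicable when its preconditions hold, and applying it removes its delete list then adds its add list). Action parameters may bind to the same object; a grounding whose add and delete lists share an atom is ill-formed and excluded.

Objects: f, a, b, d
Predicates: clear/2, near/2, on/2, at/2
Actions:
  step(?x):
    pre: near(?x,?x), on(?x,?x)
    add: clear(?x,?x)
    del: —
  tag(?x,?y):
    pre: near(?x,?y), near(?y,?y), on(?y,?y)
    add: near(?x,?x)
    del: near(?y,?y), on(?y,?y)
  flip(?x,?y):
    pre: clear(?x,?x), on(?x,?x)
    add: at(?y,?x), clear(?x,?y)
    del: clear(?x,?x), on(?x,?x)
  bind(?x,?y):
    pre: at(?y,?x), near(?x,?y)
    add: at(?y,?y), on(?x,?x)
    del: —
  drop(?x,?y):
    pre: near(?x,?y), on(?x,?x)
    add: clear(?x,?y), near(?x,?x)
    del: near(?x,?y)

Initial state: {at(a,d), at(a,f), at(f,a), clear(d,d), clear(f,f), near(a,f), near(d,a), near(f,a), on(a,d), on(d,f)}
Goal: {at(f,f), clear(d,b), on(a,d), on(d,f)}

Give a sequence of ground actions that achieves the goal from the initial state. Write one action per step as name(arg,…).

1. bind(a,f)  →  {at(a,d), at(a,f), at(f,a), at(f,f), clear(d,d), clear(f,f), near(a,f), near(d,a), near(f,a), on(a,a), on(a,d), on(d,f)}
2. bind(d,a)  →  {at(a,a), at(a,d), at(a,f), at(f,a), at(f,f), clear(d,d), clear(f,f), near(a,f), near(d,a), near(f,a), on(a,a), on(a,d), on(d,d), on(d,f)}
3. flip(d,b)  →  {at(a,a), at(a,d), at(a,f), at(b,d), at(f,a), at(f,f), clear(d,b), clear(f,f), near(a,f), near(d,a), near(f,a), on(a,a), on(a,d), on(d,f)}

bind(a,f); bind(d,a); flip(d,b)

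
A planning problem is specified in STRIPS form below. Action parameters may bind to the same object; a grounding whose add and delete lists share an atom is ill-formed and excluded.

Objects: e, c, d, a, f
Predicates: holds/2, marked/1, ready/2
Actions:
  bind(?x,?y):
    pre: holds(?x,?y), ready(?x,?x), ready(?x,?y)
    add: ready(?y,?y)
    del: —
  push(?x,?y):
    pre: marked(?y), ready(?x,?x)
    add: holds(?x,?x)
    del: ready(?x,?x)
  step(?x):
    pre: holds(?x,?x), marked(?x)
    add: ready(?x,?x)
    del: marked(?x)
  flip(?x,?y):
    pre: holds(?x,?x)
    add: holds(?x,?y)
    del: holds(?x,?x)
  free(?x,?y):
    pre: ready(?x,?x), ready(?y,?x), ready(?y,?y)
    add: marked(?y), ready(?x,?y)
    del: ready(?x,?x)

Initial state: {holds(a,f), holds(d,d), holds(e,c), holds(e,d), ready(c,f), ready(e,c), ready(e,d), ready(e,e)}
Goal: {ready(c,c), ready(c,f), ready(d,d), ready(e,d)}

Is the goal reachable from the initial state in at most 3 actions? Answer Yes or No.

1. bind(e,c)  →  {holds(a,f), holds(d,d), holds(e,c), holds(e,d), ready(c,c), ready(c,f), ready(e,c), ready(e,d), ready(e,e)}
2. bind(e,d)  →  {holds(a,f), holds(d,d), holds(e,c), holds(e,d), ready(c,c), ready(c,f), ready(d,d), ready(e,c), ready(e,d), ready(e,e)}
optimal plan length = 2; 2 ≤ 3

Yes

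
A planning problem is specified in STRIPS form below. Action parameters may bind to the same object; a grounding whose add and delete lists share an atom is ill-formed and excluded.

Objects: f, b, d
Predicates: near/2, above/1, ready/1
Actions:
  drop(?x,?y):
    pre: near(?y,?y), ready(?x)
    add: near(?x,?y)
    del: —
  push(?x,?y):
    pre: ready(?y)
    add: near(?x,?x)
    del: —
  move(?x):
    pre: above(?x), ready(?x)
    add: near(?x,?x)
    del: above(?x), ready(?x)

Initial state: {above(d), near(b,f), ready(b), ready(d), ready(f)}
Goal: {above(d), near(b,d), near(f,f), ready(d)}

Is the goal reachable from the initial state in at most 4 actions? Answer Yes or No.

1. push(f,f)  →  {above(d), near(b,f), near(f,f), ready(b), ready(d), ready(f)}
2. push(d,f)  →  {above(d), near(b,f), near(d,d), near(f,f), ready(b), ready(d), ready(f)}
3. drop(b,d)  →  {above(d), near(b,d), near(b,f), near(d,d), near(f,f), ready(b), ready(d), ready(f)}
optimal plan length = 3; 3 ≤ 4

Yes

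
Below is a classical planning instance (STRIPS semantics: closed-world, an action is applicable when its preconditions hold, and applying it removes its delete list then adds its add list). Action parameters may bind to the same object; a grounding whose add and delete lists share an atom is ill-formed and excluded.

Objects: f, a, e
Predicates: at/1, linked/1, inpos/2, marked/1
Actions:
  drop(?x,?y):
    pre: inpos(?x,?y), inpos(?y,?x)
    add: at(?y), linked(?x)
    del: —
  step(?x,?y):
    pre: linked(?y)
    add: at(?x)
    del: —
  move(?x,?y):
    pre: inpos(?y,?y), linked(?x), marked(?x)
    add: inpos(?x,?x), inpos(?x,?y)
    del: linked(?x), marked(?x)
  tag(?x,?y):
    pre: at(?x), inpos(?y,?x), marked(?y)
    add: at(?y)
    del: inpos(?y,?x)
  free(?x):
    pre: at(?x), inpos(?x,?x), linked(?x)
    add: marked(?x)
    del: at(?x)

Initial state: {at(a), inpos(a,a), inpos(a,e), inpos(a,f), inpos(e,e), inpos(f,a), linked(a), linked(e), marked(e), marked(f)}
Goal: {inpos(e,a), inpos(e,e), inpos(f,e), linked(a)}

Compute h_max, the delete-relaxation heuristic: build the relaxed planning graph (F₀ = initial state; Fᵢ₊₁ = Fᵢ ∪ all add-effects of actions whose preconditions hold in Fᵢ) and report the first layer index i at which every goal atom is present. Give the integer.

2

F0 = init (10 atoms)
F1 = F0 ∪ {at(e), at(f), inpos(e,a), linked(f), marked(a)}  (15 atoms)
F2 = F1 ∪ {inpos(f,e), inpos(f,f)}  (17 atoms)
goal ⊆ F2  ⇒  h_max = 2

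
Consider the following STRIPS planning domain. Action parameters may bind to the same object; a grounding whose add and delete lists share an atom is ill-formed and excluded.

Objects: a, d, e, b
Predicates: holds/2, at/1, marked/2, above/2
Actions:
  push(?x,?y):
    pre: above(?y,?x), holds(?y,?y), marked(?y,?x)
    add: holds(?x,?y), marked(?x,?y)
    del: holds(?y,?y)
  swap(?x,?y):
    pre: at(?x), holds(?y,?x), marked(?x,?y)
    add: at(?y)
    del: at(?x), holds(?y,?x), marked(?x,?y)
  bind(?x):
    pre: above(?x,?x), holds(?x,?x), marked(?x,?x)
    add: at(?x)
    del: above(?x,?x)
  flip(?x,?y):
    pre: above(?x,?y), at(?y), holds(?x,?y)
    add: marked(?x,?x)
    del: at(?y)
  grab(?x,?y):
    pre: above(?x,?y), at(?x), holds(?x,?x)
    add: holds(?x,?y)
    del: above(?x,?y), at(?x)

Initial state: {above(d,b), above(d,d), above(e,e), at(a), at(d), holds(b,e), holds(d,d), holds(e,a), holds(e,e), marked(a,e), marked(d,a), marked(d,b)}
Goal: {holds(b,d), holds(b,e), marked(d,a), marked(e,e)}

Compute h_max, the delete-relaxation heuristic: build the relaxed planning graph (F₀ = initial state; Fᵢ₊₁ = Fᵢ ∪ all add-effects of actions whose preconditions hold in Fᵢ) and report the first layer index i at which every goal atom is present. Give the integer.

2

F0 = init (12 atoms)
F1 = F0 ∪ {at(e), holds(b,d), holds(d,b), marked(b,d), marked(d,d)}  (17 atoms)
F2 = F1 ∪ {at(b), marked(e,e)}  (19 atoms)
goal ⊆ F2  ⇒  h_max = 2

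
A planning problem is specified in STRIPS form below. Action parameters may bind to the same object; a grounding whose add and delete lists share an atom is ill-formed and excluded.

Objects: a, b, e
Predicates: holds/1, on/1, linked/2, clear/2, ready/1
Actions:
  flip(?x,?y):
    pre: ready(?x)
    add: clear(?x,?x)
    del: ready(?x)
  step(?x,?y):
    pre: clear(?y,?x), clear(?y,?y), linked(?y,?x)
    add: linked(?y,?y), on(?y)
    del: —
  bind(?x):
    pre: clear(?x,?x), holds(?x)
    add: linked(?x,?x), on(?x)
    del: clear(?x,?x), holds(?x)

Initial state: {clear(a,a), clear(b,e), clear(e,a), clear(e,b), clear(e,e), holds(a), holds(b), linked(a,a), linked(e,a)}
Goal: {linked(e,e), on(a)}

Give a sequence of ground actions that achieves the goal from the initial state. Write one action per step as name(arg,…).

1. step(a,a)  →  {clear(a,a), clear(b,e), clear(e,a), clear(e,b), clear(e,e), holds(a), holds(b), linked(a,a), linked(e,a), on(a)}
2. step(a,e)  →  {clear(a,a), clear(b,e), clear(e,a), clear(e,b), clear(e,e), holds(a), holds(b), linked(a,a), linked(e,a), linked(e,e), on(a), on(e)}

step(a,a); step(a,e)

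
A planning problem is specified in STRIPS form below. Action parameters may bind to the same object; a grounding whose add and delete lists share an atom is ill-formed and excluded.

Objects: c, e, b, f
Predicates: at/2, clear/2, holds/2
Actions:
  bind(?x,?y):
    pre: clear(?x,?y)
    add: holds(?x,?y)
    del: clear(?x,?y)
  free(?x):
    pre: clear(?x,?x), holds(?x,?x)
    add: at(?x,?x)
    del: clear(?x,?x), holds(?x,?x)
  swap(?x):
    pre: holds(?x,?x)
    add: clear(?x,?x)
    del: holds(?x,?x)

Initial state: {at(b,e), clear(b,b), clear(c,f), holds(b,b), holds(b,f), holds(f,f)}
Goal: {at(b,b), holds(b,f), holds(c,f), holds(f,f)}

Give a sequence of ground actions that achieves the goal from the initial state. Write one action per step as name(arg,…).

bind(c,f); free(b)

1. bind(c,f)  →  {at(b,e), clear(b,b), holds(b,b), holds(b,f), holds(c,f), holds(f,f)}
2. free(b)  →  {at(b,b), at(b,e), holds(b,f), holds(c,f), holds(f,f)}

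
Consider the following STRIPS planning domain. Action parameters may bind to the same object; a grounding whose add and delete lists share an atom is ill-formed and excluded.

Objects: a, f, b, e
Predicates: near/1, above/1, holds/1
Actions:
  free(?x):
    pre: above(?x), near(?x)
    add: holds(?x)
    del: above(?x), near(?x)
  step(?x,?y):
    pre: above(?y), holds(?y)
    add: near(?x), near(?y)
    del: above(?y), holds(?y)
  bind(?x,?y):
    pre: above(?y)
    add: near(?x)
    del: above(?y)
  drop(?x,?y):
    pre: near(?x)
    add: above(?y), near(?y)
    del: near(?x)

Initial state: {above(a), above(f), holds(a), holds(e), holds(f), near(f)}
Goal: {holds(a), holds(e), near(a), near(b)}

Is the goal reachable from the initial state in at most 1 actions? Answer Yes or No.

No

1. step(a,f)  →  {above(a), holds(a), holds(e), near(a), near(f)}
2. bind(b,a)  →  {holds(a), holds(e), near(a), near(b), near(f)}
optimal plan length = 2; 2 > 1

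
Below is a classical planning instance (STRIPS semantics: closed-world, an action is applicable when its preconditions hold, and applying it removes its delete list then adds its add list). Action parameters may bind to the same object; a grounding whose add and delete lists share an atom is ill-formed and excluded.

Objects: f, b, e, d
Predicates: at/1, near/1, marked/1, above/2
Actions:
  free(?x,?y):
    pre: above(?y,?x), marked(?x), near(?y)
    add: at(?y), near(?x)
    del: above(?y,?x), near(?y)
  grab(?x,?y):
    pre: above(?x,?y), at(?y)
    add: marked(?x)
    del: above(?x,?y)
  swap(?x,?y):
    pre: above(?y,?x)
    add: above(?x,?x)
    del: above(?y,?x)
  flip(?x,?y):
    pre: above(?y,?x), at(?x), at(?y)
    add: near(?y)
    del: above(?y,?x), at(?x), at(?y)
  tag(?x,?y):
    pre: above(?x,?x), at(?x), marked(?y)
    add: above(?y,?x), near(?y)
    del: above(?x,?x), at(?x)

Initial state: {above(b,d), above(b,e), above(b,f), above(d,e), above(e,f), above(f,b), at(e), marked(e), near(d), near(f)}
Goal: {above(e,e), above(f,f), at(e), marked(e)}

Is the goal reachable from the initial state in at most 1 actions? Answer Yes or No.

1. swap(f,b)  →  {above(b,d), above(b,e), above(d,e), above(e,f), above(f,b), above(f,f), at(e), marked(e), near(d), near(f)}
2. swap(e,b)  →  {above(b,d), above(d,e), above(e,e), above(e,f), above(f,b), above(f,f), at(e), marked(e), near(d), near(f)}
optimal plan length = 2; 2 > 1

No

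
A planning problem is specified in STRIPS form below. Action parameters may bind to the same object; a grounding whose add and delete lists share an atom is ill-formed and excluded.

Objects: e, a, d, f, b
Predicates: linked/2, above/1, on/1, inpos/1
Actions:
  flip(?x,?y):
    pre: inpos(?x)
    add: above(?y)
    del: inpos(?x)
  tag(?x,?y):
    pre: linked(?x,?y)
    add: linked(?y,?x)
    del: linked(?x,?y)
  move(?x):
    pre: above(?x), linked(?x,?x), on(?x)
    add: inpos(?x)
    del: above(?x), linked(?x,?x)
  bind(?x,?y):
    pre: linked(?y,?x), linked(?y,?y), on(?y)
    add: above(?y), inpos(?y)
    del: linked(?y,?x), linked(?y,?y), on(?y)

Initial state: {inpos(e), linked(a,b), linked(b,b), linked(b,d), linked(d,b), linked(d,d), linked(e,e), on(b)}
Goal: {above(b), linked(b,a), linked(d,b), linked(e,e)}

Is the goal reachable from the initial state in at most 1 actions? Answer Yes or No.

1. flip(e,b)  →  {above(b), linked(a,b), linked(b,b), linked(b,d), linked(d,b), linked(d,d), linked(e,e), on(b)}
2. tag(a,b)  →  {above(b), linked(b,a), linked(b,b), linked(b,d), linked(d,b), linked(d,d), linked(e,e), on(b)}
optimal plan length = 2; 2 > 1

No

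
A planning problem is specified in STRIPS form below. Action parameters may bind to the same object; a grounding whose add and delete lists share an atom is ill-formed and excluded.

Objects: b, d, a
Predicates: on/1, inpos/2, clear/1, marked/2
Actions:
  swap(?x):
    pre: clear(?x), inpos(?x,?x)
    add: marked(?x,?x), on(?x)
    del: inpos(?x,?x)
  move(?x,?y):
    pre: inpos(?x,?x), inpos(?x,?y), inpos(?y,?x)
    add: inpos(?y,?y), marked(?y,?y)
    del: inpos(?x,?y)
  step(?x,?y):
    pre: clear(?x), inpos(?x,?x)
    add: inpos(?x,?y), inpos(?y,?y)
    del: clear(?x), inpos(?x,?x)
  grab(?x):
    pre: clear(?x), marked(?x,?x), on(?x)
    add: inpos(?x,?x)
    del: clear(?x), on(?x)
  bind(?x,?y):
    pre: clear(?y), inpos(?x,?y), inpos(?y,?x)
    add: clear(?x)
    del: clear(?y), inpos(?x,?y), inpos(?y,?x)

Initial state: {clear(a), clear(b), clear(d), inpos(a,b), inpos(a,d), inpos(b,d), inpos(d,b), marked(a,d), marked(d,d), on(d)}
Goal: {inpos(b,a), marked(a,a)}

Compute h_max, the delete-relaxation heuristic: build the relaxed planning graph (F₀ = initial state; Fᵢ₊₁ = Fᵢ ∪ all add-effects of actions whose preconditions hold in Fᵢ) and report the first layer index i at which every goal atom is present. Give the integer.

F0 = init (10 atoms)
F1 = F0 ∪ {inpos(d,d)}  (11 atoms)
F2 = F1 ∪ {inpos(a,a), inpos(b,b), inpos(d,a), marked(b,b)}  (15 atoms)
F3 = F2 ∪ {inpos(b,a), marked(a,a), on(a), on(b)}  (19 atoms)
goal ⊆ F3  ⇒  h_max = 3

3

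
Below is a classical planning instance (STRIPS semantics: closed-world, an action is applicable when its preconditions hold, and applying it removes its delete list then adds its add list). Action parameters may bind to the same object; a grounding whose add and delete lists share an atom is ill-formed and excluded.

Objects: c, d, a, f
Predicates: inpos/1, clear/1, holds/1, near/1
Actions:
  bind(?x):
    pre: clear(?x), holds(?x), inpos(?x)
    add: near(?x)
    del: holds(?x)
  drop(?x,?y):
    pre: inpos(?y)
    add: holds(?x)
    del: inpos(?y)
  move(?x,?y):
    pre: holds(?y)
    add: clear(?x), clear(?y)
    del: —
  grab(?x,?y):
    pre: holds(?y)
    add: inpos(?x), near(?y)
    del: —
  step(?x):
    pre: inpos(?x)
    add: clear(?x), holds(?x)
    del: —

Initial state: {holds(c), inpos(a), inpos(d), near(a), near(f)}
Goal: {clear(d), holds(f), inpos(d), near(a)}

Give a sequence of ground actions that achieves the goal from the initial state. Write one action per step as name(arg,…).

1. drop(f,a)  →  {holds(c), holds(f), inpos(d), near(a), near(f)}
2. move(d,c)  →  {clear(c), clear(d), holds(c), holds(f), inpos(d), near(a), near(f)}

drop(f,a); move(d,c)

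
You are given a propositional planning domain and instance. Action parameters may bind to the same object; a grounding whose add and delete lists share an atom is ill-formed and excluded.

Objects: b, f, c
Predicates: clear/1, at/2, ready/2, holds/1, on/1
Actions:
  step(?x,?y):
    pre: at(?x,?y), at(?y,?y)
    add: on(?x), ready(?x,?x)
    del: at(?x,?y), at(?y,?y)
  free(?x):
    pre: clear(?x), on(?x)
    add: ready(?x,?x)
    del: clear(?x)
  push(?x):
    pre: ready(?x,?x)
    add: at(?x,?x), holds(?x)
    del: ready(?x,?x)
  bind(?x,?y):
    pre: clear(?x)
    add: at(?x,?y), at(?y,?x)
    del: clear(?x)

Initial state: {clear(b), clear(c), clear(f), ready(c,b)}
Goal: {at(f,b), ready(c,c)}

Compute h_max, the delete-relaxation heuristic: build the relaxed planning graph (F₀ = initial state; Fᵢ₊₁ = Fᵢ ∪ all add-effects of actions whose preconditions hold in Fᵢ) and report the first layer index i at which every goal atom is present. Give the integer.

2

F0 = init (4 atoms)
F1 = F0 ∪ {at(b,b), at(b,c), at(b,f), at(c,b), at(c,c), at(c,f), at(f,b), at(f,c), at(f,f)}  (13 atoms)
F2 = F1 ∪ {on(b), on(c), on(f), ready(b,b), ready(c,c), ready(f,f)}  (19 atoms)
goal ⊆ F2  ⇒  h_max = 2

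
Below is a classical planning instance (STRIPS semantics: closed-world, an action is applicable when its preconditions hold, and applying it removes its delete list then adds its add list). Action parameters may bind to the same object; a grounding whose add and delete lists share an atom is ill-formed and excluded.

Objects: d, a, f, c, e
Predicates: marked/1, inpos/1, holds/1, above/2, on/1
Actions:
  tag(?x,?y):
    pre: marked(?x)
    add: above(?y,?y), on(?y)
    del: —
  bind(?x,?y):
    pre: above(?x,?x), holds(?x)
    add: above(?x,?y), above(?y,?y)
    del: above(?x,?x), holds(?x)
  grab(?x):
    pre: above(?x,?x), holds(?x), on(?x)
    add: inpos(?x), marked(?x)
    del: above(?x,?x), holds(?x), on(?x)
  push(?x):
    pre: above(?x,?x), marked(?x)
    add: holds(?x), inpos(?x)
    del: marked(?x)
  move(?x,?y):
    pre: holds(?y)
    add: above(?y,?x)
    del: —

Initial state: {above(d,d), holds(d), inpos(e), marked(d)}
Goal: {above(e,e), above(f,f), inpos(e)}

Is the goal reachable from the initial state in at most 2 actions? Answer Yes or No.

1. tag(d,f)  →  {above(d,d), above(f,f), holds(d), inpos(e), marked(d), on(f)}
2. tag(d,e)  →  {above(d,d), above(e,e), above(f,f), holds(d), inpos(e), marked(d), on(e), on(f)}
optimal plan length = 2; 2 ≤ 2

Yes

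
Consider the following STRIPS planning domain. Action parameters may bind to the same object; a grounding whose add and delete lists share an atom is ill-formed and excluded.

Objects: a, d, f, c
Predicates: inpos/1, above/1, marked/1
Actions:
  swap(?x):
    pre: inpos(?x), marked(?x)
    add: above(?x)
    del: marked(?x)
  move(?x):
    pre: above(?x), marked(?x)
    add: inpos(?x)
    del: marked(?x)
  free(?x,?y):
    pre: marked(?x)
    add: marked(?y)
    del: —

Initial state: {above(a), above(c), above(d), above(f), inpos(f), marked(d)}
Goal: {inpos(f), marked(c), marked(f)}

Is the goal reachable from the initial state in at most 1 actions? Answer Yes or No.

1. free(d,f)  →  {above(a), above(c), above(d), above(f), inpos(f), marked(d), marked(f)}
2. free(d,c)  →  {above(a), above(c), above(d), above(f), inpos(f), marked(c), marked(d), marked(f)}
optimal plan length = 2; 2 > 1

No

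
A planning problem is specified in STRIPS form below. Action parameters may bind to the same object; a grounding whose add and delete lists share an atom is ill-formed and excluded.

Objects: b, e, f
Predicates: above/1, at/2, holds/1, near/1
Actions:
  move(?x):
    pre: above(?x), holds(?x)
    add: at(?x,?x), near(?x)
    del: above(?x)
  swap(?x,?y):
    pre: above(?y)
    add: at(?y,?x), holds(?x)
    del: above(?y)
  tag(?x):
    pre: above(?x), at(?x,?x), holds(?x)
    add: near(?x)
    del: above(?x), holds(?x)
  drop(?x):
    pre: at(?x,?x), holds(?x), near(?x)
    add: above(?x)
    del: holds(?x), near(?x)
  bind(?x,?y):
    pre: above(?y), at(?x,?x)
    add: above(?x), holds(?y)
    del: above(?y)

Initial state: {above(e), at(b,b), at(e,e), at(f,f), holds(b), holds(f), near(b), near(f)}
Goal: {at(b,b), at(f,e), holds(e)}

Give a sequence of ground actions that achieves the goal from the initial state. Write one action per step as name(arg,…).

drop(f); swap(e,f)

1. drop(f)  →  {above(e), above(f), at(b,b), at(e,e), at(f,f), holds(b), near(b)}
2. swap(e,f)  →  {above(e), at(b,b), at(e,e), at(f,e), at(f,f), holds(b), holds(e), near(b)}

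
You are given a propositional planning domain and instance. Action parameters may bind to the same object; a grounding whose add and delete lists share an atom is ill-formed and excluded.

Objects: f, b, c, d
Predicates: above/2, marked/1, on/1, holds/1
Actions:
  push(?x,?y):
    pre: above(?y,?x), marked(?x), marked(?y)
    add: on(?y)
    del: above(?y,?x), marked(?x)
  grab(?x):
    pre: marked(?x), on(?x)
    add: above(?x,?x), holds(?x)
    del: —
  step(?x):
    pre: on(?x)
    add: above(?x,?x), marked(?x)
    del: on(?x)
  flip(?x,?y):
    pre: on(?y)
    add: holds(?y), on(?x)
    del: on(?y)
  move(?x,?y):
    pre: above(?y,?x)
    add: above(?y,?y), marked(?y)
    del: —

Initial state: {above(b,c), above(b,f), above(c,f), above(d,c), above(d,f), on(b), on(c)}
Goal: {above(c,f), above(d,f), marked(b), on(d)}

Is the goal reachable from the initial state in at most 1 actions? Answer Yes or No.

No

1. step(b)  →  {above(b,b), above(b,c), above(b,f), above(c,f), above(d,c), above(d,f), marked(b), on(c)}
2. flip(d,c)  →  {above(b,b), above(b,c), above(b,f), above(c,f), above(d,c), above(d,f), holds(c), marked(b), on(d)}
optimal plan length = 2; 2 > 1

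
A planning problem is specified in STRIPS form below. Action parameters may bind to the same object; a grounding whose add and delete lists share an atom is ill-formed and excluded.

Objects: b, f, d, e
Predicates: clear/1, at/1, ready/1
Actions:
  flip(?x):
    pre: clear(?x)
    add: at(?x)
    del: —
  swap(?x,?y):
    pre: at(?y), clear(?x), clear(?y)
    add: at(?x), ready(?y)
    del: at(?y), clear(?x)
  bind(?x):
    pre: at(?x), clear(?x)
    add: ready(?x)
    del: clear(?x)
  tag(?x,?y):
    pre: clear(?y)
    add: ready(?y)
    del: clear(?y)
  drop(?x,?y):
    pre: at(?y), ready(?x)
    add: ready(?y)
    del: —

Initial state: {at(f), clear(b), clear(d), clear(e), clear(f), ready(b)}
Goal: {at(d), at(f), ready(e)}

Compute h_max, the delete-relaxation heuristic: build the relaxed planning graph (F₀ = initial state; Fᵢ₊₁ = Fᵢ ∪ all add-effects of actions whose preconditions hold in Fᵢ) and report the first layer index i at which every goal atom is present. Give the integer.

1

F0 = init (6 atoms)
F1 = F0 ∪ {at(b), at(d), at(e), ready(d), ready(e), ready(f)}  (12 atoms)
goal ⊆ F1  ⇒  h_max = 1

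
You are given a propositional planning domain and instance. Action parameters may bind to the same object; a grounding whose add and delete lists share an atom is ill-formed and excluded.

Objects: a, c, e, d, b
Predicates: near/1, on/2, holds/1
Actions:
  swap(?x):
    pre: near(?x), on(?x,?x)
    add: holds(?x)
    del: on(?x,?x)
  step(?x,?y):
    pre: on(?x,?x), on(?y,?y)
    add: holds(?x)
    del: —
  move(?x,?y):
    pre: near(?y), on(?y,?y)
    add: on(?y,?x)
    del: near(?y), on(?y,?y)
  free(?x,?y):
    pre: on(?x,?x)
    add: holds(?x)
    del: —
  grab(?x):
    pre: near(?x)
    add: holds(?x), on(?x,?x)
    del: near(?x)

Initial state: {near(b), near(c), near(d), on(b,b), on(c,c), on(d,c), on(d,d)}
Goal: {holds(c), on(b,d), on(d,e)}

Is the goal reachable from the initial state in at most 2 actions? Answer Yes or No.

1. swap(c)  →  {holds(c), near(b), near(c), near(d), on(b,b), on(d,c), on(d,d)}
2. move(e,d)  →  {holds(c), near(b), near(c), on(b,b), on(d,c), on(d,e)}
3. move(d,b)  →  {holds(c), near(c), on(b,d), on(d,c), on(d,e)}
optimal plan length = 3; 3 > 2

No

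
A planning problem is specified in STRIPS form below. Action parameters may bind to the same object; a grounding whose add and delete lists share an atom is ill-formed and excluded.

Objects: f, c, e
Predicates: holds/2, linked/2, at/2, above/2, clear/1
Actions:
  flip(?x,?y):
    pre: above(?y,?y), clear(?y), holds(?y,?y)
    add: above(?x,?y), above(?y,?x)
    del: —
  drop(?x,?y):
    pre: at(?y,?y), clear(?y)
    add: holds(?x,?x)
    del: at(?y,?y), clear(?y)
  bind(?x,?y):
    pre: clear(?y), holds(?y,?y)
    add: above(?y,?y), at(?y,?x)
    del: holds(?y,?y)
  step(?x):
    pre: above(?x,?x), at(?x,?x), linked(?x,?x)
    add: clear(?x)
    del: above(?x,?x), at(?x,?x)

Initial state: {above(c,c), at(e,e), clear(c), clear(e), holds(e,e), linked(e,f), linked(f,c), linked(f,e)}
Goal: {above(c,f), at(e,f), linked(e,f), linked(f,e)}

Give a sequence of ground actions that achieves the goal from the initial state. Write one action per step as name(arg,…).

1. bind(f,e)  →  {above(c,c), above(e,e), at(e,e), at(e,f), clear(c), clear(e), linked(e,f), linked(f,c), linked(f,e)}
2. drop(c,e)  →  {above(c,c), above(e,e), at(e,f), clear(c), holds(c,c), linked(e,f), linked(f,c), linked(f,e)}
3. flip(f,c)  →  {above(c,c), above(c,f), above(e,e), above(f,c), at(e,f), clear(c), holds(c,c), linked(e,f), linked(f,c), linked(f,e)}

bind(f,e); drop(c,e); flip(f,c)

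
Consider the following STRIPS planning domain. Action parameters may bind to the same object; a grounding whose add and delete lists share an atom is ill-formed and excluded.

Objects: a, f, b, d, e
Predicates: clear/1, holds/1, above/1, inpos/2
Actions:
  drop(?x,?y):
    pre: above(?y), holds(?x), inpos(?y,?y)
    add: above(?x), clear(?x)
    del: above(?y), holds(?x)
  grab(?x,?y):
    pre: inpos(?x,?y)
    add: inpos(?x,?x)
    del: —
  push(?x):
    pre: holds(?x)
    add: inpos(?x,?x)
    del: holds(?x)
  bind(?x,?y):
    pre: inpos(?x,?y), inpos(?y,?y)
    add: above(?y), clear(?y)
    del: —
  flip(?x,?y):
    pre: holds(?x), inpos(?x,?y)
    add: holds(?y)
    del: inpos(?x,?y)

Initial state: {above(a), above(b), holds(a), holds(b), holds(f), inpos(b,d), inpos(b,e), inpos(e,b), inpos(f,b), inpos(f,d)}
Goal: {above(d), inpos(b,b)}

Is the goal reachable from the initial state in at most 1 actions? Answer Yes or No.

No

1. grab(b,d)  →  {above(a), above(b), holds(a), holds(b), holds(f), inpos(b,b), inpos(b,d), inpos(b,e), inpos(e,b), inpos(f,b), inpos(f,d)}
2. flip(f,d)  →  {above(a), above(b), holds(a), holds(b), holds(d), holds(f), inpos(b,b), inpos(b,d), inpos(b,e), inpos(e,b), inpos(f,b)}
3. drop(d,b)  →  {above(a), above(d), clear(d), holds(a), holds(b), holds(f), inpos(b,b), inpos(b,d), inpos(b,e), inpos(e,b), inpos(f,b)}
optimal plan length = 3; 3 > 1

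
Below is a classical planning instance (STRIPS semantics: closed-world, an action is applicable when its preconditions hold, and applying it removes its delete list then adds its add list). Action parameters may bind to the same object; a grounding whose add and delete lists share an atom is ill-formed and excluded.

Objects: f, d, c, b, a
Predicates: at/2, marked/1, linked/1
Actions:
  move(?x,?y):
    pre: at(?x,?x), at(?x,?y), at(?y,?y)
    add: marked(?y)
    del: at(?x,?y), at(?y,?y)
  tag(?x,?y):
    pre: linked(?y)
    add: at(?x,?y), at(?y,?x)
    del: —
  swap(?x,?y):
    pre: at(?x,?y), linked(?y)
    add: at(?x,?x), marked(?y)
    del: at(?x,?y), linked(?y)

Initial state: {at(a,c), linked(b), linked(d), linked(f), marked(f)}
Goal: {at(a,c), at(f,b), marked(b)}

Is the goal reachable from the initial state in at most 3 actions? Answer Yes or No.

Yes

1. tag(f,b)  →  {at(a,c), at(b,f), at(f,b), linked(b), linked(d), linked(f), marked(f)}
2. tag(d,b)  →  {at(a,c), at(b,d), at(b,f), at(d,b), at(f,b), linked(b), linked(d), linked(f), marked(f)}
3. swap(d,b)  →  {at(a,c), at(b,d), at(b,f), at(d,d), at(f,b), linked(d), linked(f), marked(b), marked(f)}
optimal plan length = 3; 3 ≤ 3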